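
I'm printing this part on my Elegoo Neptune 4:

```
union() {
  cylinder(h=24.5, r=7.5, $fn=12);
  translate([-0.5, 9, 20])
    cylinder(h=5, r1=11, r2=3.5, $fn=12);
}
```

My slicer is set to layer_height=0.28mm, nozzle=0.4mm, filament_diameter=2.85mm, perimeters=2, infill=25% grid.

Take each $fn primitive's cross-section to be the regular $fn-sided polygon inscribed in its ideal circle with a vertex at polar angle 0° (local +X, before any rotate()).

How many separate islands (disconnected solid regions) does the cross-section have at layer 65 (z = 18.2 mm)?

1

At z = 18.2 mm: the r=7.5 cylinder gives a regular 12-gon of circumradius 7.5 (constant along its height); the cone at (-0.5, 9) is absent (z outside [20, 25]); Merging all regions: only the r=7.5 cylinder is present, so the union is just that shape — 1 connected region. Overall, the cross-section is a single solid region. Island count = 1.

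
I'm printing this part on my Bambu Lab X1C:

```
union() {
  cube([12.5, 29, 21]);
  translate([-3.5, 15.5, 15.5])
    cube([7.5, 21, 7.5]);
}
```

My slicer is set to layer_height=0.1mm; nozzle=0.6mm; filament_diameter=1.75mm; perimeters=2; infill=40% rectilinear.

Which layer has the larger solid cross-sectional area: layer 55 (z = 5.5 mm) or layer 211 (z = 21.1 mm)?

Layer 55 (z = 5.5): the cube (footprint 12.5×29) is included at this height (area 362.50 mm²); the cube at (-3.5, 15.5) does not reach this height (z outside [15.5, 23]); Taking the union: only the 12.5×29 cube is present, so the union is just that shape — area = 362.50 mm². So its area = 362.50 mm². Layer 211 (z = 21.1): the cube does not reach this height (z outside [0, 21]); the 7.5×21 cube at (-3.5, 15.5) contributes its full rectangle (area 157.50 mm²); Taking the union: only the 7.5×21 cube at (-3.5, 15.5) is present, so the union is just that shape — area = 157.50 mm². So its area = 157.50 mm². Layer 55 is larger (362.50 vs 157.50 mm²).

layer 55 (z = 5.5 mm)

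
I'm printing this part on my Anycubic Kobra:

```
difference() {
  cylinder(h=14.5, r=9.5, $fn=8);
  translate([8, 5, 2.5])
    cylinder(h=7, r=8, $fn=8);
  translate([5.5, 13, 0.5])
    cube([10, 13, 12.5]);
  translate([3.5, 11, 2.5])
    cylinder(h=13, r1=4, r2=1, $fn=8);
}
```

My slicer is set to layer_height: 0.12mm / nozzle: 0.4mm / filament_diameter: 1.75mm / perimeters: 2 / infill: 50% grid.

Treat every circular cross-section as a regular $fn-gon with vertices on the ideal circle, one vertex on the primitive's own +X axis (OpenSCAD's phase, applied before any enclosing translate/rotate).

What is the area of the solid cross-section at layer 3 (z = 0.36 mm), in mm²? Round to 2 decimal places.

255.27 mm²

At z = 0.36 mm: the r=9.5 cylinder contributes a regular 8-gon of circumradius 9.5 (area = (8/2)·9.500²·sin(360°/8) = 255.27 mm²); the cylinder at (8, 5) is not intersected at this z (z outside [2.5, 9.5]); the cube at (5.5, 13) does not reach this height (z outside [0.5, 13]); the cone at (3.5, 11) is not intersected at this z (z outside [2.5, 15.5]); Taking the first minus the rest: none of the subtracted shapes is present at this height, so the r=9.5 cylinder is unchanged — area = 255.27 mm². Overall, the cross-section is a single solid region. Net area = 255.27 mm².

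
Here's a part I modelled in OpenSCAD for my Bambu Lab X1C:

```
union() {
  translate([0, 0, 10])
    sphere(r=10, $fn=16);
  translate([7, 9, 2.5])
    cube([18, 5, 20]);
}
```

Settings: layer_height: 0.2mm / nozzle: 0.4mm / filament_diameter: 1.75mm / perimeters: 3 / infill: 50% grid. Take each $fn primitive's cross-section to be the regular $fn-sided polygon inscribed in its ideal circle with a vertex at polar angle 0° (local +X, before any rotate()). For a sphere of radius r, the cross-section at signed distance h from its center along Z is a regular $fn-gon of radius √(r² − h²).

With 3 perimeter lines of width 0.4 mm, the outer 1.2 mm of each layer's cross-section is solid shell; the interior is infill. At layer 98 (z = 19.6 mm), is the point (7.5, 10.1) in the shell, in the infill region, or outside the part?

At z = 19.6 mm: the r=10 sphere contributes a regular 16-gon of circumradius √(10²−9.6²) = 2.800; the 18×5 cube at (7, 9) contributes its full rectangle; Combining (union): the 2 present regions are separate (no shared area or edge), so areas and boundary lengths simply add and each stays a separate island — 2 connected regions. Overall, the cross-section has 2 separate islands. The nearest boundary edge runs (7.00, 9.00)→(7.00, 14.00); distance from the point to it = 0.50 mm. (Shell/infill is judged within the island containing the point — the largest one.) The point is inside the cross-section, 0.50 mm from the nearest boundary — within the 1.2 mm shell band (3 × 0.4).

shell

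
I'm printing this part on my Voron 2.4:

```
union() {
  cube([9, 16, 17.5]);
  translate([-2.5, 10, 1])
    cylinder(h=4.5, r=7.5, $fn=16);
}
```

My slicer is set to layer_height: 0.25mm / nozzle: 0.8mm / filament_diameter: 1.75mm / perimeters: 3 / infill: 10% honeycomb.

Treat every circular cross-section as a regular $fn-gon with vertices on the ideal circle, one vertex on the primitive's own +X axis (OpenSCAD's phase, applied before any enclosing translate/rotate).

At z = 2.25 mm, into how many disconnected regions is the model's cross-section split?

At z = 2.25 mm: the cube (footprint 9×16) is included at this height; the cylinder at (-2.5, 10): section is a regular 16-gon, circumradius r=7.5; Taking the union: the regions partially overlap (shared area 48.84 mm²), so overlapping operands fuse into one piece — 1 connected region. The result has 1 disconnected region.

1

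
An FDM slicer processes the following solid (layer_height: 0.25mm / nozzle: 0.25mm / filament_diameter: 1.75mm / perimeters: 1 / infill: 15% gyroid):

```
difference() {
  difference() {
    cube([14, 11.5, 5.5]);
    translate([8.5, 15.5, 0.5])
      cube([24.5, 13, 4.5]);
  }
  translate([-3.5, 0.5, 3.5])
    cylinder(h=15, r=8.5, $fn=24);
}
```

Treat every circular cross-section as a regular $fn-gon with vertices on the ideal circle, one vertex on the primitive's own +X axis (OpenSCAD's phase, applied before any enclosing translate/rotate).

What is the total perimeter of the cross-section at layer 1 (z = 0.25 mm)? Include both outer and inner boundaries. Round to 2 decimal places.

At z = 0.25 mm: the cube (footprint 14×11.5) is included at this height (perimeter 51.00 mm); the cube at (8.5, 15.5) does not reach this height (z outside [0.5, 5]); After the difference (first − rest): none of the subtracted shapes is present at this height, so the 14×11.5 cube is unchanged — boundary = 51.00 mm; the cylinder at (-3.5, 0.5) is absent (z outside [3.5, 18.5]); After the difference (first − rest): none of the subtracted shapes is present at this height, so that combined region is unchanged — boundary = 51.00 mm. Overall, the cross-section is a single solid region. Total boundary length (outer) = 51.00 mm.

51.00 mm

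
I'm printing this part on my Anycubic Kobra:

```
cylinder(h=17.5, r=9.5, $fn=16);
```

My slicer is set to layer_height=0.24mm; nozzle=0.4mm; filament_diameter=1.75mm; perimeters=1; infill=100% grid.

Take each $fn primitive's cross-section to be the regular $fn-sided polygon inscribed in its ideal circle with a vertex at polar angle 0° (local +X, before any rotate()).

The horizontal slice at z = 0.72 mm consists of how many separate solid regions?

At z = 0.72 mm: the cylinder: section is a regular 16-gon, circumradius r=9.5. The result has 1 disconnected region.

1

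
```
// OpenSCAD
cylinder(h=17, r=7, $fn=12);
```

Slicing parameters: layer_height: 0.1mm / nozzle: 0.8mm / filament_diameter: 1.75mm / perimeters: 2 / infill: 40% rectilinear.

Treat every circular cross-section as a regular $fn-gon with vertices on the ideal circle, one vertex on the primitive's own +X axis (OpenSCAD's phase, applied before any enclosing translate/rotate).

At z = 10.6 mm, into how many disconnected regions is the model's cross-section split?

At z = 10.6 mm: the r=7 cylinder contributes a regular 12-gon of circumradius 7. The result has 1 disconnected region.

1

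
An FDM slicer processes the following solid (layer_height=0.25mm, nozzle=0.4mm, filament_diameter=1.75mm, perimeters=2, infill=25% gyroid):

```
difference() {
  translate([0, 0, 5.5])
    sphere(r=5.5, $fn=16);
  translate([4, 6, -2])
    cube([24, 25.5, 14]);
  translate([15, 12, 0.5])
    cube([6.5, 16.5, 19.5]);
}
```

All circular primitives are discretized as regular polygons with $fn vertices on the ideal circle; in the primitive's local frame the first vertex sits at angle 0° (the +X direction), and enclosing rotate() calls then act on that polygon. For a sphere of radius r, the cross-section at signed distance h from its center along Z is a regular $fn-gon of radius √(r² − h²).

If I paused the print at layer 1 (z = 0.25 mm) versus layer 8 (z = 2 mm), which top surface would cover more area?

layer 8 (z = 2 mm)

Layer 1 (z = 0.25): the r=5.5 sphere contributes a regular 16-gon of circumradius √(5.5²−5.25²) = 1.639 (area = (16/2)·1.639²·sin(360°/16) = 8.23 mm²); the cube at (4, 6) (footprint 24×25.5) is included at this height (area 612.00 mm²); the cube at (15, 12) is not intersected at this z (z outside [0.5, 20]); After the difference (first − rest): starting from the r=5.5 sphere (8.23 mm²), the 24×25.5 cube at (4, 6) misses the remaining region (no effect) — area = 8.23 mm². So its area = 8.23 mm². Layer 8 (z = 2): the r=5.5 sphere contributes a regular 16-gon of circumradius √(5.5²−3.5²) = 4.243 (area = (16/2)·4.243²·sin(360°/16) = 55.11 mm²); the 24×25.5 cube at (4, 6) contributes its full rectangle (area 612.00 mm²); the cube at (15, 12) (footprint 6.5×16.5) is included at this height (area 107.25 mm²); Taking the first minus the rest: starting from the r=5.5 sphere (55.11 mm²), the 24×25.5 cube at (4, 6) misses the remaining region (no effect); the 6.5×16.5 cube at (15, 12) misses the remaining region (no effect) — area = 55.11 mm². So its area = 55.11 mm². Layer 8 is larger (55.11 vs 8.23 mm²).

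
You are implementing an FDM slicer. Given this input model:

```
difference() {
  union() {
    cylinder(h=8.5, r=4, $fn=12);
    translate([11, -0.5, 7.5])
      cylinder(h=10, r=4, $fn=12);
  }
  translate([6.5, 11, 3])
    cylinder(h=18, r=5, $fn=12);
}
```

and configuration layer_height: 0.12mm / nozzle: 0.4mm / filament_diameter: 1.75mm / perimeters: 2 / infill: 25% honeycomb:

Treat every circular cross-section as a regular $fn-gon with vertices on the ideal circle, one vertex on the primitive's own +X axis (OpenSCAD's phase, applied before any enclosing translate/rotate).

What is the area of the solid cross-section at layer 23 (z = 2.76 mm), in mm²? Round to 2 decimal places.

48.00 mm²

At z = 2.76 mm: the r=4 cylinder gives a regular 12-gon of circumradius 4 (constant along its height) (area = (12/2)·4.000²·sin(360°/12) = 48.00 mm²); the cylinder at (11, -0.5) is not intersected at this z (z outside [7.5, 17.5]); Taking the union: only the r=4 cylinder is present, so the union is just that shape — area = 48.00 mm²; the cylinder at (6.5, 11) is not intersected at this z (z outside [3, 21]); Subtracting the remaining from the first: none of the subtracted shapes is present at this height, so the result so far is unchanged — area = 48.00 mm². Overall, the cross-section is a single solid region. Net area = 48.00 mm².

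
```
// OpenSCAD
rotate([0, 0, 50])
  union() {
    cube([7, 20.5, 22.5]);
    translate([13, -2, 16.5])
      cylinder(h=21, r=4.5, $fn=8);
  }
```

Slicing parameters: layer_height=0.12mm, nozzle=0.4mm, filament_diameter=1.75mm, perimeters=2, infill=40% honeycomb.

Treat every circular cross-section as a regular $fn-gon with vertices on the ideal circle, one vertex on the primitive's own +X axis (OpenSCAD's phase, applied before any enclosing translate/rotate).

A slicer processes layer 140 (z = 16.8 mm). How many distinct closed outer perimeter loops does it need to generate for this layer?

At z = 16.8 mm: the 7×20.5 cube contributes its full rectangle; the r=4.5 cylinder at (13, -2) contributes a regular 8-gon of circumradius 4.5; Taking the union: the 2 present regions are separate (no shared area or edge), so areas and boundary lengths simply add and each stays a separate island — 2 connected regions; (whole slice rotated 50° about Z — lengths, areas and connectivity unchanged). The result has 2 disconnected regions.

2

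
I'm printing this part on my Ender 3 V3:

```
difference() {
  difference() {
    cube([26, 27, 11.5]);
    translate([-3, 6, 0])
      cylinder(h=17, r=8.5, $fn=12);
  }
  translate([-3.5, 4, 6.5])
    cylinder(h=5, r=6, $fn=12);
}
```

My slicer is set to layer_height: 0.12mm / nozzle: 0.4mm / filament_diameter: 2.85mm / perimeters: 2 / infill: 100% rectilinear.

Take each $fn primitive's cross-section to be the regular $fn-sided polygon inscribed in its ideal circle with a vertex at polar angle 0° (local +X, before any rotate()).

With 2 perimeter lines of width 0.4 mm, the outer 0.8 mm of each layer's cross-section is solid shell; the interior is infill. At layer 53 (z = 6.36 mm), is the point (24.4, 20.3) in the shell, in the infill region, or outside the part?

At z = 6.36 mm: the cube is present — its section is the full 26×27 rectangle; the cylinder at (-3, 6): section is a regular 12-gon, circumradius r=8.5; After the difference (first − rest): starting from the 26×27 cube, the r=8.5 cylinder at (-3, 6) partially overlaps it — only the 56.95 mm² overlap (of its 216.75 mm²) is removed, clipping the outline — 1 connected region; the cylinder at (-3.5, 4) does not reach this height (z outside [6.5, 11.5]); Subtracting the remaining from the first: none of the subtracted shapes is present at this height, so that combined region is unchanged — 1 connected region. Overall, the cross-section is a single solid region. The nearest boundary edge runs (26.00, 27.00)→(26.00, 0.00); distance from the point to it = 1.60 mm. The point is inside the cross-section and 1.60 mm from the nearest boundary — more than the 0.8 mm shell width (2 × 0.4), so it's in the infill interior.

infill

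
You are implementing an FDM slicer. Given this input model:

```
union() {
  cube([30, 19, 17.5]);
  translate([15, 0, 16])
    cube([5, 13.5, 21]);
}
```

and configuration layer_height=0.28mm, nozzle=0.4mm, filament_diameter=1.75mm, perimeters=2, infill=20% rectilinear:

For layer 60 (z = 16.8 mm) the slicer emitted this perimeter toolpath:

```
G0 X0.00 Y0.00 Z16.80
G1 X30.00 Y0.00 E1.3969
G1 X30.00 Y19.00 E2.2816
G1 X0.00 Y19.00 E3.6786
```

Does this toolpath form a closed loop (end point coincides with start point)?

no

Start point (G0): (0.00, 0.00). End point (last G1): the path does not return to the start — open.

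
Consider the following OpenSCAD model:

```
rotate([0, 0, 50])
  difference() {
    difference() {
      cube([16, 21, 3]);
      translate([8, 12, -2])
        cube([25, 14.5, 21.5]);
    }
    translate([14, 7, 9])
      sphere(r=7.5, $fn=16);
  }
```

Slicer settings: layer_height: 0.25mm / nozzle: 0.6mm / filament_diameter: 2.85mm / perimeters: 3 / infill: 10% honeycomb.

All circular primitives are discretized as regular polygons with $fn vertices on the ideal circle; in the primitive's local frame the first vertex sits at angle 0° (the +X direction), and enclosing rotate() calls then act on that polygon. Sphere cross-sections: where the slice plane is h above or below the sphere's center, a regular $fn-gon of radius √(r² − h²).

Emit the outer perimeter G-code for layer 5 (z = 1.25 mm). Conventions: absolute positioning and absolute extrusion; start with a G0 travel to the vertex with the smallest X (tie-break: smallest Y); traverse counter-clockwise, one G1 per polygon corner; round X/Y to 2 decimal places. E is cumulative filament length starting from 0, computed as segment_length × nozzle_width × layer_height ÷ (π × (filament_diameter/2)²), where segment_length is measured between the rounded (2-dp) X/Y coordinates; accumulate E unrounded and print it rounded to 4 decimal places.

At z = 1.25 mm: the cube is present — its section is the full 16×21 rectangle; the cube at (8, 12) (footprint 25×14.5) is included at this height; Subtracting the remaining from the first: starting from the 16×21 cube, the 25×14.5 cube at (8, 12) partially overlaps it — only the 72.00 mm² overlap (of its 362.50 mm²) is removed, clipping the outline — 1 connected region; the sphere at (14, 7) is not intersected at this z (|z−center|=7.750 > r=7.5); After the difference (first − rest): none of the subtracted shapes is present at this height, so that combined region is unchanged — 1 connected region; (whole slice rotated 50° about Z — lengths, areas and connectivity unchanged). The outline is a single polygon with 6 vertices. Extrusion per mm of travel: 0.6 × 0.25 / (π × 1.425²) = 0.023513. Accumulating E over each segment gives final E = 1.7401.

G0 X-16.09 Y13.50 Z1.25
G1 X0.00 Y0.00 E0.4939
G1 X10.28 Y12.26 E0.8701
G1 X1.09 Y19.97 E1.1521
G1 X-4.05 Y13.84 E1.3402
G1 X-10.94 Y19.63 E1.5518
G1 X-16.09 Y13.50 E1.7401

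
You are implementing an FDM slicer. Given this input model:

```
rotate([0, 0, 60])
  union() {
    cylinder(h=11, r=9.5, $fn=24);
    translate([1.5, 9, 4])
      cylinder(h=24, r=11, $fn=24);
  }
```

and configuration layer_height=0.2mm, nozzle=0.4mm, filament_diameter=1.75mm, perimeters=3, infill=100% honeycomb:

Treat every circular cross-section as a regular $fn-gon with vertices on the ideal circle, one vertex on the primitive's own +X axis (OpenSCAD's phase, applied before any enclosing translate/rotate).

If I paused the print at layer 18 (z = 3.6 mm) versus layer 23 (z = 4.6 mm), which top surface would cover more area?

Layer 18 (z = 3.6): the r=9.5 cylinder contributes a regular 24-gon of circumradius 9.5 (area = (24/2)·9.500²·sin(360°/24) = 280.30 mm²); the cylinder at (1.5, 9) is not intersected at this z (z outside [4, 28]); Taking the union: only the r=9.5 cylinder is present, so the union is just that shape — area = 280.30 mm²; (whole slice rotated 60° about Z — lengths, areas and connectivity unchanged). So its area = 280.30 mm². Layer 23 (z = 4.6): the r=9.5 cylinder gives a regular 24-gon of circumradius 9.5 (constant along its height) (area = (24/2)·9.500²·sin(360°/24) = 280.30 mm²); the r=11 cylinder at (1.5, 9) contributes a regular 24-gon of circumradius 11 (area = (24/2)·11.000²·sin(360°/24) = 375.81 mm²); Combining (union): the regions partially overlap — summed areas 656.11 mm² minus the doubly-counted overlap 145.78 mm² gives 510.32 mm² — area = 510.32 mm²; (whole slice rotated 60° about Z — lengths, areas and connectivity unchanged). So its area = 510.32 mm². Layer 23 is larger (510.32 vs 280.30 mm²).

layer 23 (z = 4.6 mm)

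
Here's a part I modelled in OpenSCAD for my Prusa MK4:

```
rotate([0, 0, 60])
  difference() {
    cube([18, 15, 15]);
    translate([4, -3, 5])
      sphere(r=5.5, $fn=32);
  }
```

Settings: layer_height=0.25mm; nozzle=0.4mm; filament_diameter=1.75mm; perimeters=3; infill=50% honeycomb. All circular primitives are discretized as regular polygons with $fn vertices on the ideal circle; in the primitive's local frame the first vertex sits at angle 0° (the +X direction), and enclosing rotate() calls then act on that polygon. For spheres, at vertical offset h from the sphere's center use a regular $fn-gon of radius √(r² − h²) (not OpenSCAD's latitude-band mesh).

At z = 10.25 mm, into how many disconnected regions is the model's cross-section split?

1

At z = 10.25 mm: the cube is present — its section is the full 18×15 rectangle; the r=5.5 sphere at (4, -3) slices to a regular 32-gon of circumradius 1.639 (√(r²−h²) with h=5.25 from center); Taking the first minus the rest: starting from the 18×15 cube, the r=5.5 sphere at (4, -3) misses the remaining region (no effect) — 1 connected region; (rotated 60° about Z; rotation is an isometry so areas/perimeters/island counts are preserved). The result has 1 disconnected region.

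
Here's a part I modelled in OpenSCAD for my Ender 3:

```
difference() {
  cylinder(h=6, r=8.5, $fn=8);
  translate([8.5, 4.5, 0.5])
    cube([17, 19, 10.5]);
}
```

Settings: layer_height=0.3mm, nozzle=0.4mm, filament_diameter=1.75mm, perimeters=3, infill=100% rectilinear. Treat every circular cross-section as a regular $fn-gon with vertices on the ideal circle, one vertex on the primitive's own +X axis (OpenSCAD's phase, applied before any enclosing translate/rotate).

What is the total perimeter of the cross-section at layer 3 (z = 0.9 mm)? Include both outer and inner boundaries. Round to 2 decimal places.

At z = 0.9 mm: the r=8.5 cylinder gives a regular 8-gon of circumradius 8.5 (constant along its height) (perimeter = 2·8·8.500·sin(180°/8) = 52.04 mm); the 17×19 cube at (8.5, 4.5) contributes its full rectangle (perimeter 72.00 mm); After the difference (first − rest): starting from the r=8.5 cylinder, the 17×19 cube at (8.5, 4.5) misses the remaining region (no effect) — boundary = 52.04 mm. Overall, the cross-section is a single solid region. Total boundary length (outer) = 52.04 mm.

52.04 mm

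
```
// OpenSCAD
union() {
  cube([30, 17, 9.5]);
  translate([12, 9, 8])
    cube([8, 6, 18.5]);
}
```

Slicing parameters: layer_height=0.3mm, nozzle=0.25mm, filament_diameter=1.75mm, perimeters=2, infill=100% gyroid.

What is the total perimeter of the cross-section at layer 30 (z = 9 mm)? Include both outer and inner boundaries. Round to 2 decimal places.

94.00 mm

At z = 9 mm: the 30×17 cube contributes its full rectangle (perimeter 94.00 mm); the cube at (12, 9) is present — its section is the full 8×6 rectangle (perimeter 28.00 mm); Combining (union): the 8×6 cube at (12, 9) lies entirely inside the 30×17 cube, so the union is just the 30×17 cube — boundary = 94.00 mm. Overall, the cross-section is a single solid region. Total boundary length (outer) = 94.00 mm.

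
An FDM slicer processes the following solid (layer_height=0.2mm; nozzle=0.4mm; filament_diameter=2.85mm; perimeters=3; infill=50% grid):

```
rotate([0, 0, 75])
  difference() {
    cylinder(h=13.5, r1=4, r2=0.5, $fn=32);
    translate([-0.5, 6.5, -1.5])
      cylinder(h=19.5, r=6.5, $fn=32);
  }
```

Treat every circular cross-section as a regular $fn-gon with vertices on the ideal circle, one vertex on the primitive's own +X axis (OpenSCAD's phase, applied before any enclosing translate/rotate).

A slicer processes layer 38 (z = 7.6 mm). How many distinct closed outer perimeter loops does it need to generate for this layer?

At z = 7.6 mm: the cone (r1=4→r2=0.5) has section circumradius 2.030 here — a regular 32-gon; the r=6.5 cylinder at (-0.5, 6.5) gives a regular 32-gon of circumradius 6.5 (constant along its height); Taking the first minus the rest: starting from the cone, the r=6.5 cylinder at (-0.5, 6.5) partially overlaps it — only the 5.84 mm² overlap (of its 131.88 mm²) is removed, clipping the outline — 1 connected region; (rotated 75° about Z; rotation is an isometry so areas/perimeters/island counts are preserved). The result has 1 disconnected region.

1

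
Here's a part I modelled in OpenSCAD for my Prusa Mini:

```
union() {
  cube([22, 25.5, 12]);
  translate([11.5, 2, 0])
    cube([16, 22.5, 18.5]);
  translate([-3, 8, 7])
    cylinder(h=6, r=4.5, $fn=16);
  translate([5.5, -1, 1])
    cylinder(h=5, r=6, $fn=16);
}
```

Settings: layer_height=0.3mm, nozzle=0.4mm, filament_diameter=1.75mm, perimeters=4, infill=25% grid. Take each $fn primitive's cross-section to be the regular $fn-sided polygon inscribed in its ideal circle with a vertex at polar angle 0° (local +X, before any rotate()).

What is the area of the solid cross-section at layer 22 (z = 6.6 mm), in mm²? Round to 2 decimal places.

684.75 mm²

At z = 6.6 mm: the cube (footprint 22×25.5) is included at this height (area 561.00 mm²); the cube at (11.5, 2) (footprint 16×22.5) is included at this height (area 360.00 mm²); the cylinder at (-3, 8) is not intersected at this z (z outside [7, 13]); the cylinder at (5.5, -1) does not reach this height (z outside [1, 6]); Combining (union): the regions partially overlap — summed areas 921.00 mm² minus the doubly-counted overlap 236.25 mm² gives 684.75 mm² — area = 684.75 mm². Overall, the cross-section is a single solid region. Net area = 684.75 mm².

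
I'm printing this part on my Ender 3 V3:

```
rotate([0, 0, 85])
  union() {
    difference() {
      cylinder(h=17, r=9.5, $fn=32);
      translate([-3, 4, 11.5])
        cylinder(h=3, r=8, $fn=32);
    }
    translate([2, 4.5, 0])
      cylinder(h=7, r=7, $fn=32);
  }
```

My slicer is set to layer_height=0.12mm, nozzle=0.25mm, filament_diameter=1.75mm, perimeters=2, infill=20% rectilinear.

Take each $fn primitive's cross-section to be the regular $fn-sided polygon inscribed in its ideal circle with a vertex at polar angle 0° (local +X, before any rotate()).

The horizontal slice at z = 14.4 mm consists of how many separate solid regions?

At z = 14.4 mm: the r=9.5 cylinder contributes a regular 32-gon of circumradius 9.5; the r=8 cylinder at (-3, 4) gives a regular 32-gon of circumradius 8 (constant along its height); After the difference (first − rest): starting from the r=9.5 cylinder, the r=8 cylinder at (-3, 4) partially overlaps it — only the 150.64 mm² overlap (of its 199.77 mm²) is removed, clipping the outline — 1 connected region; the cylinder at (2, 4.5) is absent (z outside [0, 7]); Merging all regions: only that combined region is present, so the union is just that shape — 1 connected region; (whole slice rotated 85° about Z — lengths, areas and connectivity unchanged). The result has 1 disconnected region.

1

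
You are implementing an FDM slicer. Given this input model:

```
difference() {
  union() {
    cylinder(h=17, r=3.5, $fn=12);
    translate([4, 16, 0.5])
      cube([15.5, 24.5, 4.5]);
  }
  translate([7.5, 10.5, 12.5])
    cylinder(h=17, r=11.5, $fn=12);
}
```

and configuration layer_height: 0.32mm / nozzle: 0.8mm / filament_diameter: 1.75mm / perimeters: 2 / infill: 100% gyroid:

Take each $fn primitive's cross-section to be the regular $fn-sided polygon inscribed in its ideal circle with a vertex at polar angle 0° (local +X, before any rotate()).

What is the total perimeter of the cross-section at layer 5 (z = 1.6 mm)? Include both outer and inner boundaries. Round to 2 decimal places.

101.74 mm

At z = 1.6 mm: the r=3.5 cylinder gives a regular 12-gon of circumradius 3.5 (constant along its height) (perimeter = 2·12·3.500·sin(180°/12) = 21.74 mm); the cube at (4, 16) (footprint 15.5×24.5) is included at this height (perimeter 80.00 mm); Taking the union: the 2 present regions are separate (no shared area or edge), so areas and boundary lengths simply add and each stays a separate island — boundary = 101.74 mm; the cylinder at (7.5, 10.5) does not reach this height (z outside [12.5, 29.5]); Taking the first minus the rest: none of the subtracted shapes is present at this height, so that combined region is unchanged — boundary = 101.74 mm. Overall, the cross-section has 2 separate islands. Total boundary length (outer) = 101.74 mm.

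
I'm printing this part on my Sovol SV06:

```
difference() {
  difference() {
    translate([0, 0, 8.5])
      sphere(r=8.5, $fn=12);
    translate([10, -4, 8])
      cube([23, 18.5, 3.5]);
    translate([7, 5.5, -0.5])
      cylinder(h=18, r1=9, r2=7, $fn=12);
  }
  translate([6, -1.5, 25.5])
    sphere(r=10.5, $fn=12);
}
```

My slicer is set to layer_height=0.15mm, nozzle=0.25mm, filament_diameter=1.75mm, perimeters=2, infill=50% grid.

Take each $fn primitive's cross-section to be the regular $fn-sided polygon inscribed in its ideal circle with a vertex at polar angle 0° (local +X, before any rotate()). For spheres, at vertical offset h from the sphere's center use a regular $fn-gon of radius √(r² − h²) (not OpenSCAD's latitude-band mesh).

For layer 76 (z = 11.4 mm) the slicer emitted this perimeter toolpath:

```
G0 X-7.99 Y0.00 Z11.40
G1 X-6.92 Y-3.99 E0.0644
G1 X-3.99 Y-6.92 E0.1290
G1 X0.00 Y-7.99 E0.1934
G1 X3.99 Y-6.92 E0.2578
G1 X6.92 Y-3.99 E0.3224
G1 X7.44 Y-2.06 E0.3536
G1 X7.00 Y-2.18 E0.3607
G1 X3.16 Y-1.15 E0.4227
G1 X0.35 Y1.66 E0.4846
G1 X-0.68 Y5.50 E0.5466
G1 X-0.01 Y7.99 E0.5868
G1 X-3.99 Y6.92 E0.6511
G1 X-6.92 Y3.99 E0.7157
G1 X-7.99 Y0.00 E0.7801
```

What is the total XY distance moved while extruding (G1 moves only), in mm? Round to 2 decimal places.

50.04 mm

Sum the Euclidean lengths of each G1 segment: total = 50.04 mm.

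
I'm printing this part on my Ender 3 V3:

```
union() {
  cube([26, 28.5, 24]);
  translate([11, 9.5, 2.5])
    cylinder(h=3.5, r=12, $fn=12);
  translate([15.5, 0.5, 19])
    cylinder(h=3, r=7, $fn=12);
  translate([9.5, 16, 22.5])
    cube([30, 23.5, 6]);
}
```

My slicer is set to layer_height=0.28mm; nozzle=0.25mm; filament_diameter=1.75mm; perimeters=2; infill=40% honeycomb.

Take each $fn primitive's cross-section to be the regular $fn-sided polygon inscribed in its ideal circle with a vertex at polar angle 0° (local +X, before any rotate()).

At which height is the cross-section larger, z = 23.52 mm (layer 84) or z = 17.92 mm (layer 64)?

layer 84 (z = 23.52 mm)

Layer 84 (z = 23.52): the cube is present — its section is the full 26×28.5 rectangle (area 741.00 mm²); the cylinder at (11, 9.5) is not intersected at this z (z outside [2.5, 6]); the cylinder at (15.5, 0.5) does not reach this height (z outside [19, 22]); the cube at (9.5, 16) (footprint 30×23.5) is included at this height (area 705.00 mm²); Merging all regions: the regions partially overlap — summed areas 1446.00 mm² minus the doubly-counted overlap 206.25 mm² gives 1239.75 mm² — area = 1239.75 mm². So its area = 1239.75 mm². Layer 64 (z = 17.92): the 26×28.5 cube contributes its full rectangle (area 741.00 mm²); the cylinder at (11, 9.5) is absent (z outside [2.5, 6]); the cylinder at (15.5, 0.5) does not reach this height (z outside [19, 22]); the cube at (9.5, 16) does not reach this height (z outside [22.5, 28.5]); Taking the union: only the 26×28.5 cube is present, so the union is just that shape — area = 741.00 mm². So its area = 741.00 mm². Layer 84 is larger (1239.75 vs 741.00 mm²).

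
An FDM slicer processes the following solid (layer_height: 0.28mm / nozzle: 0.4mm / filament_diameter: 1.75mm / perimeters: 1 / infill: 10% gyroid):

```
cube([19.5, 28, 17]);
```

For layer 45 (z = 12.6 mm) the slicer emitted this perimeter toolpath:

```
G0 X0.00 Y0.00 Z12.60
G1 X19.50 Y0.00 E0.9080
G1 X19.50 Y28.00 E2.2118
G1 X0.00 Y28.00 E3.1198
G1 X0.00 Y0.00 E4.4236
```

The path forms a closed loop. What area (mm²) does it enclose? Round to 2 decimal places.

546.00 mm²

Apply the shoelace formula to the sequence of (X, Y) vertices; enclosed area = 546.00 mm².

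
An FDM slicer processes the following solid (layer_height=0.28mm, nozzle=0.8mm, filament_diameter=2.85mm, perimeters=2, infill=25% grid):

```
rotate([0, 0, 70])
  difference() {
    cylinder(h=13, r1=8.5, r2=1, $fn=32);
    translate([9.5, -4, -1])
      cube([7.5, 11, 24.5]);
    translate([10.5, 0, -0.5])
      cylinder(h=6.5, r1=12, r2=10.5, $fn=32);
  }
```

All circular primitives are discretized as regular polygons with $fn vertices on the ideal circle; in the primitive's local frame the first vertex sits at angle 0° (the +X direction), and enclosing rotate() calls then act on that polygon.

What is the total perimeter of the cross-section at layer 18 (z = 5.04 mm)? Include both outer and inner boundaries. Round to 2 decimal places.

31.57 mm

At z = 5.04 mm: the cone (r1=8.5→r2=1) has section circumradius 5.592 here — a regular 32-gon (perimeter = 2·32·5.592·sin(180°/32) = 35.08 mm); the 7.5×11 cube at (9.5, -4) contributes its full rectangle (perimeter 37.00 mm); the cone at (10.5, 0): at t=0.852 of its height the radius interpolates to r₁+(r₂−r₁)t = 10.722, giving a regular 32-gon of that circumradius (perimeter = 2·32·10.722·sin(180°/32) = 67.26 mm); Taking the first minus the rest: starting from the cone, the 7.5×11 cube at (9.5, -4) misses the remaining region (no effect); the cone at (10.5, 0) partially overlaps it — only the 45.38 mm² overlap (of its 358.81 mm²) is removed, clipping the outline — boundary = 31.57 mm; (rotated 70° about Z; rotation is an isometry so areas/perimeters/island counts are preserved). Overall, the cross-section is a single solid region. Total boundary length (outer) = 31.57 mm.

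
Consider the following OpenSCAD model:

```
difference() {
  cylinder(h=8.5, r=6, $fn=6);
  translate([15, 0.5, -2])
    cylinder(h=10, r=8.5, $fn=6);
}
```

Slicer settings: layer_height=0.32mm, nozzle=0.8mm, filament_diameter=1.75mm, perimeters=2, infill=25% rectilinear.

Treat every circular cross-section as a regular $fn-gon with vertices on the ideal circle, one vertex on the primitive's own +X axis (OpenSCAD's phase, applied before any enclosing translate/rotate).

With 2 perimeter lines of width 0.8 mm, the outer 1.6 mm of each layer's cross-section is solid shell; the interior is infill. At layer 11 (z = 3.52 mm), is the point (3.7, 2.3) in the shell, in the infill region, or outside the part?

At z = 3.52 mm: the r=6 cylinder contributes a regular 6-gon of circumradius 6; the r=8.5 cylinder at (15, 0.5) contributes a regular 6-gon of circumradius 8.5; Taking the first minus the rest: starting from the r=6 cylinder, the r=8.5 cylinder at (15, 0.5) misses the remaining region (no effect) — 1 connected region. Overall, the cross-section is a single solid region. The nearest boundary edge runs (3.00, 5.20)→(6.00, 0.00); distance from the point to it = 0.84 mm. The point is inside the cross-section, 0.84 mm from the nearest boundary — within the 1.6 mm shell band (2 × 0.8).

shell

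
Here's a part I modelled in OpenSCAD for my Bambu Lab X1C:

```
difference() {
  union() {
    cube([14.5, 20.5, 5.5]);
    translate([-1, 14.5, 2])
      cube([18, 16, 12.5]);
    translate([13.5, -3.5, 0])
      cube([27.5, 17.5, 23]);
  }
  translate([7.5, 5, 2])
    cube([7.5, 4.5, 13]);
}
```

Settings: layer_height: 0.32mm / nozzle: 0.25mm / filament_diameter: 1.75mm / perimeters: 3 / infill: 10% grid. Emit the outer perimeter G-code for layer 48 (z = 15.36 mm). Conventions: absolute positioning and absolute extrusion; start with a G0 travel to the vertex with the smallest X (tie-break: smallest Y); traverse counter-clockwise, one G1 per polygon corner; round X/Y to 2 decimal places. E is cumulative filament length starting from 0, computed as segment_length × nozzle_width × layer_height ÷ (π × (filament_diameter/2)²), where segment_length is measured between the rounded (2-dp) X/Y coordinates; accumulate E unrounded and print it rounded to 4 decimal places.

G0 X13.50 Y-3.50 Z15.36
G1 X41.00 Y-3.50 E0.9147
G1 X41.00 Y14.00 E1.4967
G1 X13.50 Y14.00 E2.4114
G1 X13.50 Y-3.50 E2.9934

At z = 15.36 mm: the cube is not intersected at this z (z outside [0, 5.5]); the cube at (-1, 14.5) does not reach this height (z outside [2, 14.5]); the cube at (13.5, -3.5) (footprint 27.5×17.5) is included at this height; Combining (union): only the 27.5×17.5 cube at (13.5, -3.5) is present, so the union is just that shape — 1 connected region; the cube at (7.5, 5) is absent (z outside [2, 15]); Subtracting the remaining from the first: none of the subtracted shapes is present at this height, so that combined region is unchanged — 1 connected region. The outline is a single polygon with 4 vertices. Extrusion per mm of travel: 0.25 × 0.32 / (π × 0.875²) = 0.033260. Accumulating E over each segment gives final E = 2.9934.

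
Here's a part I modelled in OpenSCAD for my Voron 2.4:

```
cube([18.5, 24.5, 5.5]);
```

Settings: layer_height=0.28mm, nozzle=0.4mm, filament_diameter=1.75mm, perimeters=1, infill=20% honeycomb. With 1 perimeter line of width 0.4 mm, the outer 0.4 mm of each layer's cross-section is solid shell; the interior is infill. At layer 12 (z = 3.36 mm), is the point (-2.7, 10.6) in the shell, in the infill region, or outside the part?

At z = 3.36 mm: the 18.5×24.5 cube contributes its full rectangle. Overall, the cross-section is a single solid region. The nearest boundary edge runs (0.00, 24.50)→(0.00, 0.00); distance from the point to it = 2.70 mm. The point is not inside any of the regions above, so it lies outside the cross-section (2.70 mm from the nearest boundary).

outside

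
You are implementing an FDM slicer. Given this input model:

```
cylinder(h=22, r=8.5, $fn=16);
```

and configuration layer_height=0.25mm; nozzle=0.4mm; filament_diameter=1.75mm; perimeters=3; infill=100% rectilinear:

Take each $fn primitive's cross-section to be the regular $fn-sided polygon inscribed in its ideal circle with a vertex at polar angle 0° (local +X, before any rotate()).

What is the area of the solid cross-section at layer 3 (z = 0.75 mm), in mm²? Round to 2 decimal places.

At z = 0.75 mm: the r=8.5 cylinder contributes a regular 16-gon of circumradius 8.5 (area = (16/2)·8.500²·sin(360°/16) = 221.19 mm²). Overall, the cross-section is a single solid region. Net area = 221.19 mm².

221.19 mm²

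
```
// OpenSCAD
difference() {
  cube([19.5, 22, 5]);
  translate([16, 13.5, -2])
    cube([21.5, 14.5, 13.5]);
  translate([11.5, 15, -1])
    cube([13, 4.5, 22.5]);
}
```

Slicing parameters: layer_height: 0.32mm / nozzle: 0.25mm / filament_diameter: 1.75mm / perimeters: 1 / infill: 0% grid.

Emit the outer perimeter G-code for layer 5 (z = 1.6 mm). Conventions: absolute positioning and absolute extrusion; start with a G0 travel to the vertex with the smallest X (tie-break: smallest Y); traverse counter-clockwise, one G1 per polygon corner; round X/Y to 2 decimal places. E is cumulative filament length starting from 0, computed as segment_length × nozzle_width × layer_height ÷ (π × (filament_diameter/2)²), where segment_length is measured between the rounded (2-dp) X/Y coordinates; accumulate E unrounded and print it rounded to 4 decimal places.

G0 X0.00 Y0.00 Z1.60
G1 X19.50 Y0.00 E0.6486
G1 X19.50 Y13.50 E1.0976
G1 X16.00 Y13.50 E1.2140
G1 X16.00 Y15.00 E1.2639
G1 X11.50 Y15.00 E1.4136
G1 X11.50 Y19.50 E1.5632
G1 X16.00 Y19.50 E1.7129
G1 X16.00 Y22.00 E1.7960
G1 X0.00 Y22.00 E2.3282
G1 X0.00 Y0.00 E3.0599

At z = 1.6 mm: the 19.5×22 cube contributes its full rectangle; the 21.5×14.5 cube at (16, 13.5) contributes its full rectangle; the cube at (11.5, 15) is present — its section is the full 13×4.5 rectangle; Taking the first minus the rest: starting from the 19.5×22 cube, the 21.5×14.5 cube at (16, 13.5) partially overlaps it — only the 29.75 mm² overlap (of its 311.75 mm²) is removed, clipping the outline; the 13×4.5 cube at (11.5, 15) partially overlaps it — only the 20.25 mm² overlap (of its 58.50 mm²) is removed, clipping the outline — 1 connected region. The outline is a single polygon with 10 vertices. Extrusion per mm of travel: 0.25 × 0.32 / (π × 0.875²) = 0.033260. Accumulating E over each segment gives final E = 3.0599.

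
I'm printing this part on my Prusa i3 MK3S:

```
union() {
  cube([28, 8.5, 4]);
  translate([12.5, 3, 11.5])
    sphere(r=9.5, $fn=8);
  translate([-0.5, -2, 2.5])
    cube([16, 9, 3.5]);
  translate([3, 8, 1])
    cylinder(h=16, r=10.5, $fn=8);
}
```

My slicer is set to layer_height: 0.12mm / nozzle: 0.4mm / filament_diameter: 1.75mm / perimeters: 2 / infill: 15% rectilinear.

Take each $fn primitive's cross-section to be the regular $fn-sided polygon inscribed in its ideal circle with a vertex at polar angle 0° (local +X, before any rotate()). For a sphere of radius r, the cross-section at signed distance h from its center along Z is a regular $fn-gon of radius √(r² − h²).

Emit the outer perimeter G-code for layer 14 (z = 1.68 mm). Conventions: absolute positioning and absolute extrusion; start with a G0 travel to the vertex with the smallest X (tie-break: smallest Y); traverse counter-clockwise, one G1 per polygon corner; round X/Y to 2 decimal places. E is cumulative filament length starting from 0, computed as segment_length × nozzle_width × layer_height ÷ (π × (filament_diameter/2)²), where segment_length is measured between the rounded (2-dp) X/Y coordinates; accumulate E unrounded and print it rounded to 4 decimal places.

At z = 1.68 mm: the cube is present — its section is the full 28×8.5 rectangle; the sphere at (12.5, 3) is not intersected at this z (|z−center|=9.820 > r=9.5); the cube at (-0.5, -2) is not intersected at this z (z outside [2.5, 6]); the r=10.5 cylinder at (3, 8) gives a regular 8-gon of circumradius 10.5 (constant along its height); Combining (union): the regions partially overlap (shared area 101.11 mm²), so overlapping operands fuse into one piece — 1 connected region. The outline is a single polygon with 10 vertices. Extrusion per mm of travel: 0.4 × 0.12 / (π × 0.875²) = 0.019956. Accumulating E over each segment gives final E = 1.9231.

G0 X-7.50 Y8.00 Z1.68
G1 X-4.42 Y0.58 E0.1603
G1 X3.00 Y-2.50 E0.3206
G1 X9.04 Y0.00 E0.4511
G1 X28.00 Y0.00 E0.8295
G1 X28.00 Y8.50 E0.9991
G1 X13.29 Y8.50 E1.2926
G1 X10.42 Y15.42 E1.4422
G1 X3.00 Y18.50 E1.6025
G1 X-4.42 Y15.42 E1.7628
G1 X-7.50 Y8.00 E1.9231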